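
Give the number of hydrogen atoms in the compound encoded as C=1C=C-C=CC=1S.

Hydrogens are implicit in SMILES; fill each atom to its normal valence:
  5 × C (aromatic): 1 H each → 5
  1 × C (aromatic): no H
  1 × S: 1 H
  Total hydrogens = 6.

6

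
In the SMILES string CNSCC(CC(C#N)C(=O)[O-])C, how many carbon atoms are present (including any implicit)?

8

The symbol for carbon appears 8 times in the SMILES.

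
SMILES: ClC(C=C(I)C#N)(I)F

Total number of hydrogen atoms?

Hydrogens are implicit in SMILES; fill each atom to its normal valence:
  3 × C: no H
  2 × I: no H
  1 × C: 1 H
  1 × Cl: no H
  1 × F: no H
  1 × N: no H
  Total hydrogens = 1.

1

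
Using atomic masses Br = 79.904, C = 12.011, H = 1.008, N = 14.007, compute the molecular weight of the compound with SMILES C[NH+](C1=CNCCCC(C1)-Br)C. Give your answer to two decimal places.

234.16

Molecular formula: C9H18BrN2+.
M = 1×79.904 + 9×12.011 + 18×1.008 + 2×14.007 = 234.16 g/mol.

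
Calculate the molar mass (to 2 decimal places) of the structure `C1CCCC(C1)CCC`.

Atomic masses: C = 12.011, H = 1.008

126.24

Molecular formula: C9H18.
M = 9×12.011 + 18×1.008 = 126.24 g/mol.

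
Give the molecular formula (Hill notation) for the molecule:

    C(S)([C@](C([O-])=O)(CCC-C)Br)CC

Heavy atoms from the SMILES: 1 Br, 9 C, 2 O, 1 S.
Implicit hydrogens by atom environment:
  4 × C: 2 H each → 8
  2 × C: 3 H each → 6
  2 × C: no H
  1 × Br: no H
  1 × C: 1 H
  1 × O: no H
  1 × O (charge -1): no H
  1 × S: 1 H
  Total hydrogens = 16.
Net charge -1.
Molecular formula: C9H16BrO2S-

C9H16BrO2S-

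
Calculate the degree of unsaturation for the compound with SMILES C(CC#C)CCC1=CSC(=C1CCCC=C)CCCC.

Molecular formula from the SMILES: C19H28S.
DoU = (2C + 2 + N − H − X)/2 = (2·19 + 2 + 0 − 28 − 0)/2 = 12/2 = 6.
(Structurally: 1 ring(s) + 5 π bond(s) = 6.)

6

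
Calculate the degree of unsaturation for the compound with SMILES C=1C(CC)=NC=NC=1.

4

Molecular formula from the SMILES: C6H8N2.
DoU = (2C + 2 + N − H − X)/2 = (2·6 + 2 + 2 − 8 − 0)/2 = 8/2 = 4.
(Structurally: 1 ring(s) + 3 π bond(s) = 4.)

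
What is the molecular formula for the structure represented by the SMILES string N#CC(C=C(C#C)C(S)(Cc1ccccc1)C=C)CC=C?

C19H19NS

Heavy atoms from the SMILES: 19 C, 1 N, 1 S.
Implicit hydrogens by atom environment:
  5 × C: 1 H each → 5
  5 × C (aromatic): 1 H each → 5
  4 × C: 2 H each → 8
  4 × C: no H
  1 × C (aromatic): no H
  1 × N: no H
  1 × S: 1 H
  Total hydrogens = 19.
Molecular formula: C19H19NS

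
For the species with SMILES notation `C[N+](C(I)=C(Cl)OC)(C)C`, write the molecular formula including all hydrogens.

Heavy atoms from the SMILES: 6 C, 1 Cl, 1 I, 1 N, 1 O.
Implicit hydrogens by atom environment:
  4 × C: 3 H each → 12
  2 × C: no H
  1 × Cl: no H
  1 × I: no H
  1 × N (charge +1): no H
  1 × O: no H
  Total hydrogens = 12.
Net charge +1.
Molecular formula: C6H12ClINO+

C6H12ClINO+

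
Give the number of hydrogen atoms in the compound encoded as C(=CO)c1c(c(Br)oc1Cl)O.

4

Hydrogens are implicit in SMILES; fill each atom to its normal valence:
  4 × C (aromatic): no H
  2 × C: 1 H each → 2
  2 × O: 1 H each → 2
  1 × Br: no H
  1 × Cl: no H
  1 × O (aromatic): no H
  Total hydrogens = 4.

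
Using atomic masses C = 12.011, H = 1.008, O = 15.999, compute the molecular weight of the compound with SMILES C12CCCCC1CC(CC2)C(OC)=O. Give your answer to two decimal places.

Molecular formula: C12H20O2.
M = 12×12.011 + 20×1.008 + 2×15.999 = 196.29 g/mol.

196.29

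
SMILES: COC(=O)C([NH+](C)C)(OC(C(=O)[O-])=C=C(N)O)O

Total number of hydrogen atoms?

Hydrogens are implicit in SMILES; fill each atom to its normal valence:
  6 × C: no H
  4 × O: no H
  3 × C: 3 H each → 9
  2 × O: 1 H each → 2
  1 × N: 2 H
  1 × N (charge +1): 1 H
  1 × O (charge -1): no H
  Total hydrogens = 14.

14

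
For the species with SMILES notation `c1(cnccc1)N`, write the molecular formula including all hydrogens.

Heavy atoms from the SMILES: 5 C, 2 N.
Implicit hydrogens by atom environment:
  4 × C (aromatic): 1 H each → 4
  1 × C (aromatic): no H
  1 × N: 2 H
  1 × N (aromatic): no H
  Total hydrogens = 6.
Molecular formula: C5H6N2

C5H6N2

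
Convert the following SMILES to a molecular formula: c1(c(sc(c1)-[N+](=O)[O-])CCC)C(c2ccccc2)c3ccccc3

Heavy atoms from the SMILES: 20 C, 1 N, 2 O, 1 S.
Implicit hydrogens by atom environment:
  11 × C (aromatic): 1 H each → 11
  5 × C (aromatic): no H
  2 × C: 2 H each → 4
  1 × C: 3 H
  1 × C: 1 H
  1 × N (charge +1): no H
  1 × O: no H
  1 × O (charge -1): no H
  1 × S (aromatic): no H
  Total hydrogens = 19.
Molecular formula: C20H19NO2S

C20H19NO2S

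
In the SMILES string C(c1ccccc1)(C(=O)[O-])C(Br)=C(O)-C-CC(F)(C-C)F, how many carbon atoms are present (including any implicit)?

15

The symbol for carbon appears 15 times in the SMILES. Lowercase c denotes aromatic carbon and counts toward C.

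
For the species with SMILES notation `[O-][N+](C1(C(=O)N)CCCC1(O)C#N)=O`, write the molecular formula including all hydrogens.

C7H9N3O4

Heavy atoms from the SMILES: 7 C, 3 N, 4 O.
Implicit hydrogens by atom environment:
  4 × C: no H
  3 × C: 2 H each → 6
  2 × O: no H
  1 × N: 2 H
  1 × N (charge +1): no H
  1 × N: no H
  1 × O: 1 H
  1 × O (charge -1): no H
  Total hydrogens = 9.
Molecular formula: C7H9N3O4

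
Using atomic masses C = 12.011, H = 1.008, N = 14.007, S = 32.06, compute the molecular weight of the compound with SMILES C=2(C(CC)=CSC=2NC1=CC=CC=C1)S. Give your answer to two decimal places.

235.36

Molecular formula: C12H13NS2.
M = 12×12.011 + 13×1.008 + 1×14.007 + 2×32.06 = 235.36 g/mol.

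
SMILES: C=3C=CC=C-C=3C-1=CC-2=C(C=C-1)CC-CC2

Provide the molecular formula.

C16H16

Heavy atoms from the SMILES: 16 C.
Implicit hydrogens by atom environment:
  8 × C (aromatic): 1 H each → 8
  4 × C: 2 H each → 8
  4 × C (aromatic): no H
  Total hydrogens = 16.
Molecular formula: C16H16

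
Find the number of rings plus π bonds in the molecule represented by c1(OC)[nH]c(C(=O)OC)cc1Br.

Molecular formula from the SMILES: C7H8BrNO3.
DoU = (2C + 2 + N − H − X)/2 = (2·7 + 2 + 1 − 8 − 1)/2 = 8/2 = 4.
(Structurally: 1 ring(s) + 3 π bond(s) = 4.)

4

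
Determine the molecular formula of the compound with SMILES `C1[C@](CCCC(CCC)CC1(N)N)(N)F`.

Heavy atoms from the SMILES: 11 C, 1 F, 3 N.
Implicit hydrogens by atom environment:
  7 × C: 2 H each → 14
  3 × N: 2 H each → 6
  2 × C: no H
  1 × C: 3 H
  1 × C: 1 H
  1 × F: no H
  Total hydrogens = 24.
Molecular formula: C11H24FN3

C11H24FN3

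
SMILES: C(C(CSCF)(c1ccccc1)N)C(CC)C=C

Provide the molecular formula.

Heavy atoms from the SMILES: 15 C, 1 F, 1 N, 1 S.
Implicit hydrogens by atom environment:
  5 × C: 2 H each → 10
  5 × C (aromatic): 1 H each → 5
  2 × C: 1 H each → 2
  1 × C: 3 H
  1 × C: no H
  1 × C (aromatic): no H
  1 × F: no H
  1 × N: 2 H
  1 × S: no H
  Total hydrogens = 22.
Molecular formula: C15H22FNS

C15H22FNS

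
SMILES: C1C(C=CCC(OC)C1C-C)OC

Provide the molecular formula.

C11H20O2

Heavy atoms from the SMILES: 11 C, 2 O.
Implicit hydrogens by atom environment:
  5 × C: 1 H each → 5
  3 × C: 3 H each → 9
  3 × C: 2 H each → 6
  2 × O: no H
  Total hydrogens = 20.
Molecular formula: C11H20O2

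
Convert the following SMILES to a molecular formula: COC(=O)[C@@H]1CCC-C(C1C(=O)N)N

Heavy atoms from the SMILES: 9 C, 2 N, 3 O.
Implicit hydrogens by atom environment:
  3 × C: 2 H each → 6
  3 × C: 1 H each → 3
  3 × O: no H
  2 × C: no H
  2 × N: 2 H each → 4
  1 × C: 3 H
  Total hydrogens = 16.
Molecular formula: C9H16N2O3

C9H16N2O3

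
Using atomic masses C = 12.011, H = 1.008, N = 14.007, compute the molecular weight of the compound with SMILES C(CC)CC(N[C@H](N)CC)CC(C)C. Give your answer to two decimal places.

200.37

Molecular formula: C12H28N2.
M = 12×12.011 + 28×1.008 + 2×14.007 = 200.37 g/mol.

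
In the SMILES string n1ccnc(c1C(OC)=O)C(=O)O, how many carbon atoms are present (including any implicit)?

The symbol for carbon appears 7 times in the SMILES. Lowercase c denotes aromatic carbon and counts toward C.

7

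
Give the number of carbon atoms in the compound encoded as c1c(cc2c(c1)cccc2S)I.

The symbol for carbon appears 10 times in the SMILES. Lowercase c denotes aromatic carbon and counts toward C.

10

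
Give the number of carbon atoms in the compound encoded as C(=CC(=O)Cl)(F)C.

4

The symbol for carbon appears 4 times in the SMILES. (Cl is a single chlorine, not C + l.)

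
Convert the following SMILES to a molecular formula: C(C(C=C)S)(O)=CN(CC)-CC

C9H17NOS

Heavy atoms from the SMILES: 9 C, 1 N, 1 O, 1 S.
Implicit hydrogens by atom environment:
  3 × C: 2 H each → 6
  3 × C: 1 H each → 3
  2 × C: 3 H each → 6
  1 × C: no H
  1 × N: no H
  1 × O: 1 H
  1 × S: 1 H
  Total hydrogens = 17.
Molecular formula: C9H17NOS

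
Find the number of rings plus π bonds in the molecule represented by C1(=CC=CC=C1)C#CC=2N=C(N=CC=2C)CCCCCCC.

Molecular formula from the SMILES: C20H24N2.
DoU = (2C + 2 + N − H − X)/2 = (2·20 + 2 + 2 − 24 − 0)/2 = 20/2 = 10.
(Structurally: 2 ring(s) + 8 π bond(s) = 10.)

10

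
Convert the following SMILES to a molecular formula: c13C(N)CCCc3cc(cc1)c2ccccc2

Heavy atoms from the SMILES: 16 C, 1 N.
Implicit hydrogens by atom environment:
  8 × C (aromatic): 1 H each → 8
  4 × C (aromatic): no H
  3 × C: 2 H each → 6
  1 × C: 1 H
  1 × N: 2 H
  Total hydrogens = 17.
Molecular formula: C16H17N

C16H17N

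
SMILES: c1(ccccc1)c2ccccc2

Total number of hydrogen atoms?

Hydrogens are implicit in SMILES; fill each atom to its normal valence:
  10 × C (aromatic): 1 H each → 10
  2 × C (aromatic): no H
  Total hydrogens = 10.

10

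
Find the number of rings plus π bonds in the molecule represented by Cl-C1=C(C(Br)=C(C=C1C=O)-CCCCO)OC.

5

Molecular formula from the SMILES: C12H14BrClO3.
DoU = (2C + 2 + N − H − X)/2 = (2·12 + 2 + 0 − 14 − 2)/2 = 10/2 = 5.
(Structurally: 1 ring(s) + 4 π bond(s) = 5.)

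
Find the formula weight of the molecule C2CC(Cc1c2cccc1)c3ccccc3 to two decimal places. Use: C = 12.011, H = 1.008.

Molecular formula: C16H16.
M = 16×12.011 + 16×1.008 = 208.30 g/mol.

208.30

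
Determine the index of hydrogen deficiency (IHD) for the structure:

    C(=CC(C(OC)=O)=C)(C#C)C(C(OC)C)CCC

Molecular formula from the SMILES: C15H22O3.
DoU = (2C + 2 + N − H − X)/2 = (2·15 + 2 + 0 − 22 − 0)/2 = 10/2 = 5.
(Structurally: 0 ring(s) + 5 π bond(s) = 5.)

5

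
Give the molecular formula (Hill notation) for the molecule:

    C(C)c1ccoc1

C6H8O

Heavy atoms from the SMILES: 6 C, 1 O.
Implicit hydrogens by atom environment:
  3 × C (aromatic): 1 H each → 3
  1 × C: 3 H
  1 × C: 2 H
  1 × C (aromatic): no H
  1 × O (aromatic): no H
  Total hydrogens = 8.
Molecular formula: C6H8O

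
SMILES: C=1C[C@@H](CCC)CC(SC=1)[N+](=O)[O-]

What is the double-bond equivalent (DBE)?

Molecular formula from the SMILES: C9H15NO2S.
DoU = (2C + 2 + N − H − X)/2 = (2·9 + 2 + 1 − 15 − 0)/2 = 6/2 = 3.
(Structurally: 1 ring(s) + 2 π bond(s) = 3.)

3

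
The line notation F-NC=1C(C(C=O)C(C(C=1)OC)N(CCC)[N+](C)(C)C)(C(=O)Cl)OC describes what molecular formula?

Heavy atoms from the SMILES: 16 C, 1 Cl, 1 F, 3 N, 4 O.
Implicit hydrogens by atom environment:
  6 × C: 3 H each → 18
  5 × C: 1 H each → 5
  4 × O: no H
  3 × C: no H
  2 × C: 2 H each → 4
  1 × Cl: no H
  1 × F: no H
  1 × N: 1 H
  1 × N: no H
  1 × N (charge +1): no H
  Total hydrogens = 28.
Net charge +1.
Molecular formula: C16H28ClFN3O4+

C16H28ClFN3O4+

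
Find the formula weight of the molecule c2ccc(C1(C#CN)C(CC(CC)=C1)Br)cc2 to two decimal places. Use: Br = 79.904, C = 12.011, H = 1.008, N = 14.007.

Molecular formula: C15H16BrN.
M = 1×79.904 + 15×12.011 + 16×1.008 + 1×14.007 = 290.20 g/mol.

290.20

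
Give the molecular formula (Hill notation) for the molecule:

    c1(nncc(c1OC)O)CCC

Heavy atoms from the SMILES: 8 C, 2 N, 2 O.
Implicit hydrogens by atom environment:
  3 × C (aromatic): no H
  2 × C: 3 H each → 6
  2 × C: 2 H each → 4
  2 × N (aromatic): no H
  1 × C (aromatic): 1 H
  1 × O: 1 H
  1 × O: no H
  Total hydrogens = 12.
Molecular formula: C8H12N2O2

C8H12N2O2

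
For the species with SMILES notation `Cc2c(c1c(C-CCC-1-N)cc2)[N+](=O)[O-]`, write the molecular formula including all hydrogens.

C11H14N2O2

Heavy atoms from the SMILES: 11 C, 2 N, 2 O.
Implicit hydrogens by atom environment:
  4 × C (aromatic): no H
  3 × C: 2 H each → 6
  2 × C (aromatic): 1 H each → 2
  1 × C: 3 H
  1 × C: 1 H
  1 × N: 2 H
  1 × N (charge +1): no H
  1 × O: no H
  1 × O (charge -1): no H
  Total hydrogens = 14.
Molecular formula: C11H14N2O2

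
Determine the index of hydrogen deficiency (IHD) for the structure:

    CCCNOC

Molecular formula from the SMILES: C4H11NO.
DoU = (2C + 2 + N − H − X)/2 = (2·4 + 2 + 1 − 11 − 0)/2 = 0/2 = 0.
(Structurally: 0 ring(s) + 0 π bond(s) = 0.)

0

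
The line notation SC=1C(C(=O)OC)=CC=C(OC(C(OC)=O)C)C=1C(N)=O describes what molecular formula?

C13H15NO6S

Heavy atoms from the SMILES: 13 C, 1 N, 6 O, 1 S.
Implicit hydrogens by atom environment:
  6 × O: no H
  4 × C (aromatic): no H
  3 × C: 3 H each → 9
  3 × C: no H
  2 × C (aromatic): 1 H each → 2
  1 × C: 1 H
  1 × N: 2 H
  1 × S: 1 H
  Total hydrogens = 15.
Molecular formula: C13H15NO6S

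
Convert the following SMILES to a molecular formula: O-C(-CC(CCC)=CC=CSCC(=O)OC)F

C12H19FO3S

Heavy atoms from the SMILES: 12 C, 1 F, 3 O, 1 S.
Implicit hydrogens by atom environment:
  4 × C: 2 H each → 8
  4 × C: 1 H each → 4
  2 × C: 3 H each → 6
  2 × C: no H
  2 × O: no H
  1 × F: no H
  1 × O: 1 H
  1 × S: no H
  Total hydrogens = 19.
Molecular formula: C12H19FO3S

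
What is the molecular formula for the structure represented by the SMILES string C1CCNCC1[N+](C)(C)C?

Heavy atoms from the SMILES: 8 C, 2 N.
Implicit hydrogens by atom environment:
  4 × C: 2 H each → 8
  3 × C: 3 H each → 9
  1 × C: 1 H
  1 × N: 1 H
  1 × N (charge +1): no H
  Total hydrogens = 19.
Net charge +1.
Molecular formula: C8H19N2+

C8H19N2+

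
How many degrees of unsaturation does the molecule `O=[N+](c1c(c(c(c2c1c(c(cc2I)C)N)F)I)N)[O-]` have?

Molecular formula from the SMILES: C11H8FI2N3O2.
DoU = (2C + 2 + N − H − X)/2 = (2·11 + 2 + 3 − 8 − 3)/2 = 16/2 = 8.
(Structurally: 2 ring(s) + 6 π bond(s) = 8.)

8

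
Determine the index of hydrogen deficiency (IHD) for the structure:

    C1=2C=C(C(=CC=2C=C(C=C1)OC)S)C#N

9

Molecular formula from the SMILES: C12H9NOS.
DoU = (2C + 2 + N − H − X)/2 = (2·12 + 2 + 1 − 9 − 0)/2 = 18/2 = 9.
(Structurally: 2 ring(s) + 7 π bond(s) = 9.)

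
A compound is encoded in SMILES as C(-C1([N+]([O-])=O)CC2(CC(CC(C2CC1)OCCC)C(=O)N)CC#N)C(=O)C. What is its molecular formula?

Heavy atoms from the SMILES: 19 C, 3 N, 5 O.
Implicit hydrogens by atom environment:
  9 × C: 2 H each → 18
  5 × C: no H
  4 × O: no H
  3 × C: 1 H each → 3
  2 × C: 3 H each → 6
  1 × N: 2 H
  1 × N (charge +1): no H
  1 × N: no H
  1 × O (charge -1): no H
  Total hydrogens = 29.
Molecular formula: C19H29N3O5

C19H29N3O5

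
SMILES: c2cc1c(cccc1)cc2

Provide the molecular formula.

Heavy atoms from the SMILES: 10 C.
Implicit hydrogens by atom environment:
  8 × C (aromatic): 1 H each → 8
  2 × C (aromatic): no H
  Total hydrogens = 8.
Molecular formula: C10H8

C10H8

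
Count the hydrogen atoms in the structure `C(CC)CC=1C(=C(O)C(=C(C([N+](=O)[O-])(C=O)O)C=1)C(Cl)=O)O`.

Hydrogens are implicit in SMILES; fill each atom to its normal valence:
  5 × C (aromatic): no H
  3 × C: 2 H each → 6
  3 × O: 1 H each → 3
  3 × O: no H
  2 × C: no H
  1 × C: 3 H
  1 × C (aromatic): 1 H
  1 × C: 1 H
  1 × Cl: no H
  1 × N (charge +1): no H
  1 × O (charge -1): no H
  Total hydrogens = 14.

14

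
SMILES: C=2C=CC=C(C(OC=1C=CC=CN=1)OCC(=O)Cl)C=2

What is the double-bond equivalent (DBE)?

Molecular formula from the SMILES: C14H12ClNO3.
DoU = (2C + 2 + N − H − X)/2 = (2·14 + 2 + 1 − 12 − 1)/2 = 18/2 = 9.
(Structurally: 2 ring(s) + 7 π bond(s) = 9.)

9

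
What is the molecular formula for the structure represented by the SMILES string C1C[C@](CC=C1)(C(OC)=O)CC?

C10H16O2

Heavy atoms from the SMILES: 10 C, 2 O.
Implicit hydrogens by atom environment:
  4 × C: 2 H each → 8
  2 × C: 3 H each → 6
  2 × C: 1 H each → 2
  2 × C: no H
  2 × O: no H
  Total hydrogens = 16.
Molecular formula: C10H16O2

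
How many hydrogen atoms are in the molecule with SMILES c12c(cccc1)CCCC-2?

12

Hydrogens are implicit in SMILES; fill each atom to its normal valence:
  4 × C: 2 H each → 8
  4 × C (aromatic): 1 H each → 4
  2 × C (aromatic): no H
  Total hydrogens = 12.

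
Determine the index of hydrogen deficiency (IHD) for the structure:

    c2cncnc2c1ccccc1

8

Molecular formula from the SMILES: C10H8N2.
DoU = (2C + 2 + N − H − X)/2 = (2·10 + 2 + 2 − 8 − 0)/2 = 16/2 = 8.
(Structurally: 2 ring(s) + 6 π bond(s) = 8.)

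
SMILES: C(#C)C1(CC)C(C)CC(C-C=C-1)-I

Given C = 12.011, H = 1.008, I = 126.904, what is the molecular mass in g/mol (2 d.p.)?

288.17

Molecular formula: C12H17I.
M = 12×12.011 + 17×1.008 + 1×126.904 = 288.17 g/mol.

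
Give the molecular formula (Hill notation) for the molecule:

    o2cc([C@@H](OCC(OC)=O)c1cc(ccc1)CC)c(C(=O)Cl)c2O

Heavy atoms from the SMILES: 17 C, 1 Cl, 6 O.
Implicit hydrogens by atom environment:
  5 × C (aromatic): 1 H each → 5
  5 × C (aromatic): no H
  4 × O: no H
  2 × C: 3 H each → 6
  2 × C: 2 H each → 4
  2 × C: no H
  1 × C: 1 H
  1 × Cl: no H
  1 × O: 1 H
  1 × O (aromatic): no H
  Total hydrogens = 17.
Molecular formula: C17H17ClO6

C17H17ClO6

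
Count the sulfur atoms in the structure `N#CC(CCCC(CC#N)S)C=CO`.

1

The symbol for sulfur appears 1 time in the SMILES.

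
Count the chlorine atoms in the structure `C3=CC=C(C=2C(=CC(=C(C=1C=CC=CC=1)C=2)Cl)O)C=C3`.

1

The symbol for chlorine appears 1 time in the SMILES.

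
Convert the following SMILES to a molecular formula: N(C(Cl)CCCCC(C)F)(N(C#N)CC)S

Heavy atoms from the SMILES: 10 C, 1 Cl, 1 F, 3 N, 1 S.
Implicit hydrogens by atom environment:
  5 × C: 2 H each → 10
  3 × N: no H
  2 × C: 3 H each → 6
  2 × C: 1 H each → 2
  1 × C: no H
  1 × Cl: no H
  1 × F: no H
  1 × S: 1 H
  Total hydrogens = 19.
Molecular formula: C10H19ClFN3S

C10H19ClFN3S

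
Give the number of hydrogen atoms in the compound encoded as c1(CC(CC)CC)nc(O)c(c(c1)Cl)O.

16

Hydrogens are implicit in SMILES; fill each atom to its normal valence:
  4 × C (aromatic): no H
  3 × C: 2 H each → 6
  2 × C: 3 H each → 6
  2 × O: 1 H each → 2
  1 × C (aromatic): 1 H
  1 × C: 1 H
  1 × Cl: no H
  1 × N (aromatic): no H
  Total hydrogens = 16.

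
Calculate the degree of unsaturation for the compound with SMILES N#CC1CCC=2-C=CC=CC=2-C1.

7

Molecular formula from the SMILES: C11H11N.
DoU = (2C + 2 + N − H − X)/2 = (2·11 + 2 + 1 − 11 − 0)/2 = 14/2 = 7.
(Structurally: 2 ring(s) + 5 π bond(s) = 7.)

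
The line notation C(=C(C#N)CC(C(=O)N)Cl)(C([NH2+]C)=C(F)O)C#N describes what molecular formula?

C10H11ClFN4O2+

Heavy atoms from the SMILES: 10 C, 1 Cl, 1 F, 4 N, 2 O.
Implicit hydrogens by atom environment:
  7 × C: no H
  2 × N: no H
  1 × C: 3 H
  1 × C: 2 H
  1 × C: 1 H
  1 × Cl: no H
  1 × F: no H
  1 × N (charge +1): 2 H
  1 × N: 2 H
  1 × O: 1 H
  1 × O: no H
  Total hydrogens = 11.
Net charge +1.
Molecular formula: C10H11ClFN4O2+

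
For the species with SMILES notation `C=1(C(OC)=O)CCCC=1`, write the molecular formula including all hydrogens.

Heavy atoms from the SMILES: 7 C, 2 O.
Implicit hydrogens by atom environment:
  3 × C: 2 H each → 6
  2 × C: no H
  2 × O: no H
  1 × C: 3 H
  1 × C: 1 H
  Total hydrogens = 10.
Molecular formula: C7H10O2

C7H10O2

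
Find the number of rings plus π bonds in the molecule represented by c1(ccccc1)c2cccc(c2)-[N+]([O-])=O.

9

Molecular formula from the SMILES: C12H9NO2.
DoU = (2C + 2 + N − H − X)/2 = (2·12 + 2 + 1 − 9 − 0)/2 = 18/2 = 9.
(Structurally: 2 ring(s) + 7 π bond(s) = 9.)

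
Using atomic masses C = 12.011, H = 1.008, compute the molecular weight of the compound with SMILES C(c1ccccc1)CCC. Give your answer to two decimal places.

Molecular formula: C10H14.
M = 10×12.011 + 14×1.008 = 134.22 g/mol.

134.22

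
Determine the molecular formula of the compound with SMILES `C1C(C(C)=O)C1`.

Heavy atoms from the SMILES: 5 C, 1 O.
Implicit hydrogens by atom environment:
  2 × C: 2 H each → 4
  1 × C: 3 H
  1 × C: 1 H
  1 × C: no H
  1 × O: no H
  Total hydrogens = 8.
Molecular formula: C5H8O

C5H8O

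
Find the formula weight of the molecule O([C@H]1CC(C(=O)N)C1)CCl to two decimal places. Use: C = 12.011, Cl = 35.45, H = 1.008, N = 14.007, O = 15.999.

Molecular formula: C6H10ClNO2.
M = 6×12.011 + 1×35.45 + 10×1.008 + 1×14.007 + 2×15.999 = 163.60 g/mol.

163.60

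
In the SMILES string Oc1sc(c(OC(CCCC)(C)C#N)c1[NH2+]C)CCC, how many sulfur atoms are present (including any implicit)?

1

The symbol for sulfur appears 1 time in the SMILES.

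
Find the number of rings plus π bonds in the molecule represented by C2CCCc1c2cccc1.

Molecular formula from the SMILES: C10H12.
DoU = (2C + 2 + N − H − X)/2 = (2·10 + 2 + 0 − 12 − 0)/2 = 10/2 = 5.
(Structurally: 2 ring(s) + 3 π bond(s) = 5.)

5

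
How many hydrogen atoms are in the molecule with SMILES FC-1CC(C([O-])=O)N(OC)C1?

9

Hydrogens are implicit in SMILES; fill each atom to its normal valence:
  2 × C: 2 H each → 4
  2 × C: 1 H each → 2
  2 × O: no H
  1 × C: 3 H
  1 × C: no H
  1 × F: no H
  1 × N: no H
  1 × O (charge -1): no H
  Total hydrogens = 9.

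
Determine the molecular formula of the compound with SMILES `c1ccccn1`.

Heavy atoms from the SMILES: 5 C, 1 N.
Implicit hydrogens by atom environment:
  5 × C (aromatic): 1 H each → 5
  1 × N (aromatic): no H
  Total hydrogens = 5.
Molecular formula: C5H5N

C5H5N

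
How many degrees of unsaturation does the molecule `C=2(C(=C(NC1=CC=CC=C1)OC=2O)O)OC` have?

7

Molecular formula from the SMILES: C11H11NO4.
DoU = (2C + 2 + N − H − X)/2 = (2·11 + 2 + 1 − 11 − 0)/2 = 14/2 = 7.
(Structurally: 2 ring(s) + 5 π bond(s) = 7.)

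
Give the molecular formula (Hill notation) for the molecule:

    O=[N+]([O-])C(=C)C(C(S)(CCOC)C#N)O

C8H12N2O4S

Heavy atoms from the SMILES: 8 C, 2 N, 4 O, 1 S.
Implicit hydrogens by atom environment:
  3 × C: 2 H each → 6
  3 × C: no H
  2 × O: no H
  1 × C: 3 H
  1 × C: 1 H
  1 × N: no H
  1 × N (charge +1): no H
  1 × O: 1 H
  1 × O (charge -1): no H
  1 × S: 1 H
  Total hydrogens = 12.
Molecular formula: C8H12N2O4S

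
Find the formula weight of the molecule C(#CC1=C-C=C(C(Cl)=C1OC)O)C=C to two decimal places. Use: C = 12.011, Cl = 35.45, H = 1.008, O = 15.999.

Molecular formula: C11H9ClO2.
M = 11×12.011 + 1×35.45 + 9×1.008 + 2×15.999 = 208.64 g/mol.

208.64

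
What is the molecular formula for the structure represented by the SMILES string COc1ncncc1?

C5H6N2O

Heavy atoms from the SMILES: 5 C, 2 N, 1 O.
Implicit hydrogens by atom environment:
  3 × C (aromatic): 1 H each → 3
  2 × N (aromatic): no H
  1 × C: 3 H
  1 × C (aromatic): no H
  1 × O: no H
  Total hydrogens = 6.
Molecular formula: C5H6N2O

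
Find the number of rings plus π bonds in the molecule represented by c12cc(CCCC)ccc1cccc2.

Molecular formula from the SMILES: C14H16.
DoU = (2C + 2 + N − H − X)/2 = (2·14 + 2 + 0 − 16 − 0)/2 = 14/2 = 7.
(Structurally: 2 ring(s) + 5 π bond(s) = 7.)

7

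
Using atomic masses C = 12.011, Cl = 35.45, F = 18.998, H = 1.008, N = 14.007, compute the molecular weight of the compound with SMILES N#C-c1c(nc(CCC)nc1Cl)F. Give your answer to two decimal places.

199.61

Molecular formula: C8H7ClFN3.
M = 8×12.011 + 1×35.45 + 1×18.998 + 7×1.008 + 3×14.007 = 199.61 g/mol.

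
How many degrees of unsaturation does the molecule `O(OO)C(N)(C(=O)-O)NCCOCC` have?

Molecular formula from the SMILES: C6H14N2O6.
DoU = (2C + 2 + N − H − X)/2 = (2·6 + 2 + 2 − 14 − 0)/2 = 2/2 = 1.
(Structurally: 0 ring(s) + 1 π bond(s) = 1.)

1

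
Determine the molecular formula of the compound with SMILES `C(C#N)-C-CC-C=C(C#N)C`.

Heavy atoms from the SMILES: 9 C, 2 N.
Implicit hydrogens by atom environment:
  4 × C: 2 H each → 8
  3 × C: no H
  2 × N: no H
  1 × C: 3 H
  1 × C: 1 H
  Total hydrogens = 12.
Molecular formula: C9H12N2

C9H12N2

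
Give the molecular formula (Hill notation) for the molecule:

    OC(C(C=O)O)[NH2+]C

C4H10NO3+

Heavy atoms from the SMILES: 4 C, 1 N, 3 O.
Implicit hydrogens by atom environment:
  3 × C: 1 H each → 3
  2 × O: 1 H each → 2
  1 × C: 3 H
  1 × N (charge +1): 2 H
  1 × O: no H
  Total hydrogens = 10.
Net charge +1.
Molecular formula: C4H10NO3+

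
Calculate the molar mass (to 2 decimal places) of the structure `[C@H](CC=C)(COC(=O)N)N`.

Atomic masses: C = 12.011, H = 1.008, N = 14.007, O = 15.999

Molecular formula: C6H12N2O2.
M = 6×12.011 + 12×1.008 + 2×14.007 + 2×15.999 = 144.17 g/mol.

144.17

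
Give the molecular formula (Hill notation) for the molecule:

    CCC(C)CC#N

C6H11N

Heavy atoms from the SMILES: 6 C, 1 N.
Implicit hydrogens by atom environment:
  2 × C: 3 H each → 6
  2 × C: 2 H each → 4
  1 × C: 1 H
  1 × C: no H
  1 × N: no H
  Total hydrogens = 11.
Molecular formula: C6H11N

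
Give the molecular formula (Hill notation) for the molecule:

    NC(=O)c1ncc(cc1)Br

Heavy atoms from the SMILES: 1 Br, 6 C, 2 N, 1 O.
Implicit hydrogens by atom environment:
  3 × C (aromatic): 1 H each → 3
  2 × C (aromatic): no H
  1 × Br: no H
  1 × C: no H
  1 × N: 2 H
  1 × N (aromatic): no H
  1 × O: no H
  Total hydrogens = 5.
Molecular formula: C6H5BrN2O

C6H5BrN2O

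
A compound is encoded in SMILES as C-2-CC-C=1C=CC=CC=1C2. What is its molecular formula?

C10H12

Heavy atoms from the SMILES: 10 C.
Implicit hydrogens by atom environment:
  4 × C: 2 H each → 8
  4 × C (aromatic): 1 H each → 4
  2 × C (aromatic): no H
  Total hydrogens = 12.
Molecular formula: C10H12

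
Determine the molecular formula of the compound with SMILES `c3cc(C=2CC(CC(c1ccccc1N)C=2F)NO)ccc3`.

C18H19FN2O

Heavy atoms from the SMILES: 18 C, 1 F, 2 N, 1 O.
Implicit hydrogens by atom environment:
  9 × C (aromatic): 1 H each → 9
  3 × C (aromatic): no H
  2 × C: 2 H each → 4
  2 × C: 1 H each → 2
  2 × C: no H
  1 × F: no H
  1 × N: 2 H
  1 × N: 1 H
  1 × O: 1 H
  Total hydrogens = 19.
Molecular formula: C18H19FN2O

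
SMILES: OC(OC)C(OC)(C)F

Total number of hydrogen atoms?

11

Hydrogens are implicit in SMILES; fill each atom to its normal valence:
  3 × C: 3 H each → 9
  2 × O: no H
  1 × C: 1 H
  1 × C: no H
  1 × F: no H
  1 × O: 1 H
  Total hydrogens = 11.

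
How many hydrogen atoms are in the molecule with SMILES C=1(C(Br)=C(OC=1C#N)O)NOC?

Hydrogens are implicit in SMILES; fill each atom to its normal valence:
  4 × C (aromatic): no H
  1 × Br: no H
  1 × C: 3 H
  1 × C: no H
  1 × N: 1 H
  1 × N: no H
  1 × O: 1 H
  1 × O (aromatic): no H
  1 × O: no H
  Total hydrogens = 5.

5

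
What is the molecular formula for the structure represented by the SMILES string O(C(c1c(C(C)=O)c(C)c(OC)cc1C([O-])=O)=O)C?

Heavy atoms from the SMILES: 13 C, 6 O.
Implicit hydrogens by atom environment:
  5 × C (aromatic): no H
  5 × O: no H
  4 × C: 3 H each → 12
  3 × C: no H
  1 × C (aromatic): 1 H
  1 × O (charge -1): no H
  Total hydrogens = 13.
Net charge -1.
Molecular formula: C13H13O6-

C13H13O6-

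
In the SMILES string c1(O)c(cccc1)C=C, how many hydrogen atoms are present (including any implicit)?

Hydrogens are implicit in SMILES; fill each atom to its normal valence:
  4 × C (aromatic): 1 H each → 4
  2 × C (aromatic): no H
  1 × C: 2 H
  1 × C: 1 H
  1 × O: 1 H
  Total hydrogens = 8.

8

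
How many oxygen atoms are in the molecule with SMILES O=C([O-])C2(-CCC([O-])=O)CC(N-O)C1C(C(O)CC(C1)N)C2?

The symbol for oxygen appears 6 times in the SMILES.

6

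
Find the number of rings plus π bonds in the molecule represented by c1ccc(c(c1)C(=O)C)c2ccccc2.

Molecular formula from the SMILES: C14H12O.
DoU = (2C + 2 + N − H − X)/2 = (2·14 + 2 + 0 − 12 − 0)/2 = 18/2 = 9.
(Structurally: 2 ring(s) + 7 π bond(s) = 9.)

9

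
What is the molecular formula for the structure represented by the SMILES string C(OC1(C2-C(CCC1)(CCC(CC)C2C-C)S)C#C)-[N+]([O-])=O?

Heavy atoms from the SMILES: 17 C, 1 N, 3 O, 1 S.
Implicit hydrogens by atom environment:
  8 × C: 2 H each → 16
  4 × C: 1 H each → 4
  3 × C: no H
  2 × C: 3 H each → 6
  2 × O: no H
  1 × N (charge +1): no H
  1 × O (charge -1): no H
  1 × S: 1 H
  Total hydrogens = 27.
Molecular formula: C17H27NO3S

C17H27NO3S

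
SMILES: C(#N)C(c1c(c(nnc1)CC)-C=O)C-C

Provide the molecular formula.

C11H13N3O

Heavy atoms from the SMILES: 11 C, 3 N, 1 O.
Implicit hydrogens by atom environment:
  3 × C (aromatic): no H
  2 × C: 3 H each → 6
  2 × C: 2 H each → 4
  2 × C: 1 H each → 2
  2 × N (aromatic): no H
  1 × C (aromatic): 1 H
  1 × C: no H
  1 × N: no H
  1 × O: no H
  Total hydrogens = 13.
Molecular formula: C11H13N3O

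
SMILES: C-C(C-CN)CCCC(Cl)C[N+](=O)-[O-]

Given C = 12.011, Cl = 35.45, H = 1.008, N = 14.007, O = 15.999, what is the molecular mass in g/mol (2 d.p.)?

Molecular formula: C9H19ClN2O2.
M = 9×12.011 + 1×35.45 + 19×1.008 + 2×14.007 + 2×15.999 = 222.71 g/mol.

222.71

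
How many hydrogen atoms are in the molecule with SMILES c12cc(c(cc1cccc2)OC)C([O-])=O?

Hydrogens are implicit in SMILES; fill each atom to its normal valence:
  6 × C (aromatic): 1 H each → 6
  4 × C (aromatic): no H
  2 × O: no H
  1 × C: 3 H
  1 × C: no H
  1 × O (charge -1): no H
  Total hydrogens = 9.

9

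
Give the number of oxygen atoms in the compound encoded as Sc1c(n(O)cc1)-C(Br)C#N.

The symbol for oxygen appears 1 time in the SMILES.

1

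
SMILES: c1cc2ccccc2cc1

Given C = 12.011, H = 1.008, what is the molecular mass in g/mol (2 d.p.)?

Molecular formula: C10H8.
M = 10×12.011 + 8×1.008 = 128.17 g/mol.

128.17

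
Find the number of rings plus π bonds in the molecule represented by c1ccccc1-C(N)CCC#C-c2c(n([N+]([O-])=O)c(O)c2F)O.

Molecular formula from the SMILES: C15H14FN3O4.
DoU = (2C + 2 + N − H − X)/2 = (2·15 + 2 + 3 − 14 − 1)/2 = 20/2 = 10.
(Structurally: 2 ring(s) + 8 π bond(s) = 10.)

10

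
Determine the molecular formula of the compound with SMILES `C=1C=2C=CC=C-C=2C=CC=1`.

C10H8

Heavy atoms from the SMILES: 10 C.
Implicit hydrogens by atom environment:
  8 × C (aromatic): 1 H each → 8
  2 × C (aromatic): no H
  Total hydrogens = 8.
Molecular formula: C10H8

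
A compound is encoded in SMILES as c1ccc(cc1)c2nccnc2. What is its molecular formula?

Heavy atoms from the SMILES: 10 C, 2 N.
Implicit hydrogens by atom environment:
  8 × C (aromatic): 1 H each → 8
  2 × C (aromatic): no H
  2 × N (aromatic): no H
  Total hydrogens = 8.
Molecular formula: C10H8N2

C10H8N2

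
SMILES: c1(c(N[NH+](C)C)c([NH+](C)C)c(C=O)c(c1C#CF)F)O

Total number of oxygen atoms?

The symbol for oxygen appears 2 times in the SMILES.

2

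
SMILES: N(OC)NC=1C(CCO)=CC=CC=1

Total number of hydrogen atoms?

Hydrogens are implicit in SMILES; fill each atom to its normal valence:
  4 × C (aromatic): 1 H each → 4
  2 × C: 2 H each → 4
  2 × C (aromatic): no H
  2 × N: 1 H each → 2
  1 × C: 3 H
  1 × O: 1 H
  1 × O: no H
  Total hydrogens = 14.

14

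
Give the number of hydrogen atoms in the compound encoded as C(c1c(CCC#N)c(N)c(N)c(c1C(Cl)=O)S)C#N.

11

Hydrogens are implicit in SMILES; fill each atom to its normal valence:
  6 × C (aromatic): no H
  3 × C: 2 H each → 6
  3 × C: no H
  2 × N: 2 H each → 4
  2 × N: no H
  1 × Cl: no H
  1 × O: no H
  1 × S: 1 H
  Total hydrogens = 11.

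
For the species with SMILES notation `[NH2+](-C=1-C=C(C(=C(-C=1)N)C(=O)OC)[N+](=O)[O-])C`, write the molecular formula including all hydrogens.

C9H12N3O4+

Heavy atoms from the SMILES: 9 C, 3 N, 4 O.
Implicit hydrogens by atom environment:
  4 × C (aromatic): no H
  3 × O: no H
  2 × C: 3 H each → 6
  2 × C (aromatic): 1 H each → 2
  1 × C: no H
  1 × N: 2 H
  1 × N (charge +1): 2 H
  1 × N (charge +1): no H
  1 × O (charge -1): no H
  Total hydrogens = 12.
Net charge +1.
Molecular formula: C9H12N3O4+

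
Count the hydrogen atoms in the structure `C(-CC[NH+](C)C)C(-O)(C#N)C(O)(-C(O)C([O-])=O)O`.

Hydrogens are implicit in SMILES; fill each atom to its normal valence:
  4 × C: no H
  4 × O: 1 H each → 4
  3 × C: 2 H each → 6
  2 × C: 3 H each → 6
  1 × C: 1 H
  1 × N (charge +1): 1 H
  1 × N: no H
  1 × O: no H
  1 × O (charge -1): no H
  Total hydrogens = 18.

18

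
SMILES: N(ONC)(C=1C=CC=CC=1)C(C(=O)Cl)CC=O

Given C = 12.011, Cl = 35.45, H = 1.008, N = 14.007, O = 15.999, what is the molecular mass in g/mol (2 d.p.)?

256.69

Molecular formula: C11H13ClN2O3.
M = 11×12.011 + 1×35.45 + 13×1.008 + 2×14.007 + 3×15.999 = 256.69 g/mol.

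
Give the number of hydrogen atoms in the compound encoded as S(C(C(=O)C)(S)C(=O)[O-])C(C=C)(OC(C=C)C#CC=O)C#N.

Hydrogens are implicit in SMILES; fill each atom to its normal valence:
  7 × C: no H
  4 × C: 1 H each → 4
  4 × O: no H
  2 × C: 2 H each → 4
  1 × C: 3 H
  1 × N: no H
  1 × O (charge -1): no H
  1 × S: 1 H
  1 × S: no H
  Total hydrogens = 12.

12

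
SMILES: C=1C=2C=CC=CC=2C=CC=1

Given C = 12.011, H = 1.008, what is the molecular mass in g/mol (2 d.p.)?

Molecular formula: C10H8.
M = 10×12.011 + 8×1.008 = 128.17 g/mol.

128.17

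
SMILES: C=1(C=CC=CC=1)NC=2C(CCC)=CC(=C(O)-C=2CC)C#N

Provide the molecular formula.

Heavy atoms from the SMILES: 18 C, 2 N, 1 O.
Implicit hydrogens by atom environment:
  6 × C (aromatic): 1 H each → 6
  6 × C (aromatic): no H
  3 × C: 2 H each → 6
  2 × C: 3 H each → 6
  1 × C: no H
  1 × N: 1 H
  1 × N: no H
  1 × O: 1 H
  Total hydrogens = 20.
Molecular formula: C18H20N2O

C18H20N2O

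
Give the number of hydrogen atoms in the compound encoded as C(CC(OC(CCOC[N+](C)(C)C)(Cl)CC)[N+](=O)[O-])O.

26

Hydrogens are implicit in SMILES; fill each atom to its normal valence:
  6 × C: 2 H each → 12
  4 × C: 3 H each → 12
  3 × O: no H
  2 × N (charge +1): no H
  1 × C: 1 H
  1 × C: no H
  1 × Cl: no H
  1 × O: 1 H
  1 × O (charge -1): no H
  Total hydrogens = 26.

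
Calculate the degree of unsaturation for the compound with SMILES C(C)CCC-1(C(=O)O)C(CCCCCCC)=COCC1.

Molecular formula from the SMILES: C17H30O3.
DoU = (2C + 2 + N − H − X)/2 = (2·17 + 2 + 0 − 30 − 0)/2 = 6/2 = 3.
(Structurally: 1 ring(s) + 2 π bond(s) = 3.)

3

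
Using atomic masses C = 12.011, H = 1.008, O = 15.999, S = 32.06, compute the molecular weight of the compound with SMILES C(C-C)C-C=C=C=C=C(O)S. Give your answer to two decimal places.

Molecular formula: C9H12OS.
M = 9×12.011 + 12×1.008 + 1×15.999 + 1×32.06 = 168.25 g/mol.

168.25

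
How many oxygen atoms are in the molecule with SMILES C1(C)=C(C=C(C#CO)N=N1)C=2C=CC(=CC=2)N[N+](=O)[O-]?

3

The symbol for oxygen appears 3 times in the SMILES.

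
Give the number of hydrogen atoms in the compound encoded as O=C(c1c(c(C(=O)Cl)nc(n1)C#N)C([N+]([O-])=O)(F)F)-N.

2

Hydrogens are implicit in SMILES; fill each atom to its normal valence:
  4 × C (aromatic): no H
  4 × C: no H
  3 × O: no H
  2 × F: no H
  2 × N (aromatic): no H
  1 × Cl: no H
  1 × N: 2 H
  1 × N: no H
  1 × N (charge +1): no H
  1 × O (charge -1): no H
  Total hydrogens = 2.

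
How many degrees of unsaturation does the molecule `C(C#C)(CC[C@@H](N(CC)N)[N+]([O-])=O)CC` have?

Molecular formula from the SMILES: C10H19N3O2.
DoU = (2C + 2 + N − H − X)/2 = (2·10 + 2 + 3 − 19 − 0)/2 = 6/2 = 3.
(Structurally: 0 ring(s) + 3 π bond(s) = 3.)

3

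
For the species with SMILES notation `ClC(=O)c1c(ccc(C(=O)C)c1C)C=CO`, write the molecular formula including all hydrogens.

Heavy atoms from the SMILES: 12 C, 1 Cl, 3 O.
Implicit hydrogens by atom environment:
  4 × C (aromatic): no H
  2 × C: 3 H each → 6
  2 × C (aromatic): 1 H each → 2
  2 × C: 1 H each → 2
  2 × C: no H
  2 × O: no H
  1 × Cl: no H
  1 × O: 1 H
  Total hydrogens = 11.
Molecular formula: C12H11ClO3

C12H11ClO3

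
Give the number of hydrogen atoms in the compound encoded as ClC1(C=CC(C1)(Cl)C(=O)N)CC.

11

Hydrogens are implicit in SMILES; fill each atom to its normal valence:
  3 × C: no H
  2 × C: 2 H each → 4
  2 × C: 1 H each → 2
  2 × Cl: no H
  1 × C: 3 H
  1 × N: 2 H
  1 × O: no H
  Total hydrogens = 11.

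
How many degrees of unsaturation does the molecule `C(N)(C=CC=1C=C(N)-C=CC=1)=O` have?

Molecular formula from the SMILES: C9H10N2O.
DoU = (2C + 2 + N − H − X)/2 = (2·9 + 2 + 2 − 10 − 0)/2 = 12/2 = 6.
(Structurally: 1 ring(s) + 5 π bond(s) = 6.)

6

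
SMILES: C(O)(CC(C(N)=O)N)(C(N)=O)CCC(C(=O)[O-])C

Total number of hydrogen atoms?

18

Hydrogens are implicit in SMILES; fill each atom to its normal valence:
  4 × C: no H
  3 × C: 2 H each → 6
  3 × N: 2 H each → 6
  3 × O: no H
  2 × C: 1 H each → 2
  1 × C: 3 H
  1 × O: 1 H
  1 × O (charge -1): no H
  Total hydrogens = 18.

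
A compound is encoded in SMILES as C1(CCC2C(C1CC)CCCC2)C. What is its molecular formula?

Heavy atoms from the SMILES: 13 C.
Implicit hydrogens by atom environment:
  7 × C: 2 H each → 14
  4 × C: 1 H each → 4
  2 × C: 3 H each → 6
  Total hydrogens = 24.
Molecular formula: C13H24

C13H24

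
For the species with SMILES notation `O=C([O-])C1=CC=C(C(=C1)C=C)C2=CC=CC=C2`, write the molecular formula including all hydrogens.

C15H11O2-

Heavy atoms from the SMILES: 15 C, 2 O.
Implicit hydrogens by atom environment:
  8 × C (aromatic): 1 H each → 8
  4 × C (aromatic): no H
  1 × C: 2 H
  1 × C: 1 H
  1 × C: no H
  1 × O: no H
  1 × O (charge -1): no H
  Total hydrogens = 11.
Net charge -1.
Molecular formula: C15H11O2-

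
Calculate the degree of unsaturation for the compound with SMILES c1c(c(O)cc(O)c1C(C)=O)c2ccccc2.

Molecular formula from the SMILES: C14H12O3.
DoU = (2C + 2 + N − H − X)/2 = (2·14 + 2 + 0 − 12 − 0)/2 = 18/2 = 9.
(Structurally: 2 ring(s) + 7 π bond(s) = 9.)

9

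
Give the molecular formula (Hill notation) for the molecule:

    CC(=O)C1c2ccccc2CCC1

Heavy atoms from the SMILES: 12 C, 1 O.
Implicit hydrogens by atom environment:
  4 × C (aromatic): 1 H each → 4
  3 × C: 2 H each → 6
  2 × C (aromatic): no H
  1 × C: 3 H
  1 × C: 1 H
  1 × C: no H
  1 × O: no H
  Total hydrogens = 14.
Molecular formula: C12H14O

C12H14O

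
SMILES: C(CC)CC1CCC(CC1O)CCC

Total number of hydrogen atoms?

Hydrogens are implicit in SMILES; fill each atom to its normal valence:
  8 × C: 2 H each → 16
  3 × C: 1 H each → 3
  2 × C: 3 H each → 6
  1 × O: 1 H
  Total hydrogens = 26.

26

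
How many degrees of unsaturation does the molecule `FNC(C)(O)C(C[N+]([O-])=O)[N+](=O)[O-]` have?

Molecular formula from the SMILES: C4H8FN3O5.
DoU = (2C + 2 + N − H − X)/2 = (2·4 + 2 + 3 − 8 − 1)/2 = 4/2 = 2.
(Structurally: 0 ring(s) + 2 π bond(s) = 2.)

2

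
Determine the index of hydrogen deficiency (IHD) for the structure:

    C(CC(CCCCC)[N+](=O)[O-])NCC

1

Molecular formula from the SMILES: C10H22N2O2.
DoU = (2C + 2 + N − H − X)/2 = (2·10 + 2 + 2 − 22 − 0)/2 = 2/2 = 1.
(Structurally: 0 ring(s) + 1 π bond(s) = 1.)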